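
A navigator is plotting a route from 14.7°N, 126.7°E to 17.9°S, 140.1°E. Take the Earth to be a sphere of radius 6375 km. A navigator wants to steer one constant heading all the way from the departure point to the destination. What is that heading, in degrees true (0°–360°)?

157.9°

Meridional parts: M(φ₁)=+0.2594, M(φ₂)=-0.3176 → ΔM = -0.5770;  Δλ = +0.2339 rad
tan C = Δλ / ΔM = -0.4053 → C = 157.94°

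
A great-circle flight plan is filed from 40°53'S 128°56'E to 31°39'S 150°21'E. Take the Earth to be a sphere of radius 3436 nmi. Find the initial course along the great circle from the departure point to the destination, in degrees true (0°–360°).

68.6°

N = sin Δλ·cos φ₂ = +0.3108;  D = cos φ₁ sin φ₂ − sin φ₁ cos φ₂ cos Δλ = +0.1220
initial course = atan2(N, D) = 68.57°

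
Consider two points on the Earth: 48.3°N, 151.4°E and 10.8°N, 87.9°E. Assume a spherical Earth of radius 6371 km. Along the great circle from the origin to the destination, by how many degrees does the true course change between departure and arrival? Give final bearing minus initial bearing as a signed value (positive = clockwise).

-35.7°

At departure: θ₁ = atan2(sin Δλ cos φ₂, cos φ₁ sin φ₂ − sin φ₁ cos φ₂ cos Δλ) = 257.02°
At arrival: θ₂ = atan2(sin Δλ cos φ₁, −cos φ₂ sin φ₁ + sin φ₂ cos φ₁ cos Δλ) = 221.29°
Δθ = θ₂ − θ₁ = -35.7°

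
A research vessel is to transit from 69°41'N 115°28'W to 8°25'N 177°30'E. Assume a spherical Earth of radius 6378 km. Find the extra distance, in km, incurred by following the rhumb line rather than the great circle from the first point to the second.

235 km

Great circle: cos σ = sin φ₁ sin φ₂ + cos φ₁ cos φ₂ cos Δλ,  σ = 1.2961 rad → d_gc = 8266.3 km
Rhumb line: Δψ = -1.5719, q = Δφ/Δψ = 0.6802, d_rh = R√(Δφ²+q²Δλ²) = 8501.6 km
Excess = 8501.6 − 8266.3 = 235.3 ≈ 235 km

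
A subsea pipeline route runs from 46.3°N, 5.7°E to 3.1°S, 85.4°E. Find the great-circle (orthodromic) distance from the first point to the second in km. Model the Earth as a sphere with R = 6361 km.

9455 km

cos σ = sin φ₁ sin φ₂ + cos φ₁ cos φ₂ cos Δλ
      = sin(46.30°)sin(-3.10°) + cos(46.30°)cos(-3.10°)cos(79.70°) = 0.0843
σ = 85.167° → d = Rσ = 6361·1.48644 = 9455 km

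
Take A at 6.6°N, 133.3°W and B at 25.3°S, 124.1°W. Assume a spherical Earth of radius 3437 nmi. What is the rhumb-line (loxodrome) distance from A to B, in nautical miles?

1988 nmi

Rhumb course C = atan2(Δλ, Δψ) with Δψ = ln[tan(π/4+φ₂/2)/tan(π/4+φ₁/2)] = -0.5721, Δλ = +0.1606 → C = 164.32°
d = R·|Δφ| / |cos C| = 3437·0.55676 / 0.96280 = 1988 nmi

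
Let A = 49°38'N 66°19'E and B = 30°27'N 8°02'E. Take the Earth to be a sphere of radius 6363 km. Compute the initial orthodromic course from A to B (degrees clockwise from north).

N = sin Δλ·cos φ₂ = -0.7333;  D = cos φ₁ sin φ₂ − sin φ₁ cos φ₂ cos Δλ = -0.0171
initial course = atan2(N, D) = 268.67°

268.7°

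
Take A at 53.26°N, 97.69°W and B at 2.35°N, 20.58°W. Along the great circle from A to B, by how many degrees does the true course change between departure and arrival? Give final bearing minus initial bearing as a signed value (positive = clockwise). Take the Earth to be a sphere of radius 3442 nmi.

+44.8°

Initial bearing θ₁ = atan2(sin Δλ cos φ₂, cos φ₁ sin φ₂ − sin φ₁ cos φ₂ cos Δλ) = 98.99°
Final bearing θ₂ = (initial bearing from the destination back to the start) + 180° = 143.75°
Δθ = θ₂ − θ₁ = +44.8°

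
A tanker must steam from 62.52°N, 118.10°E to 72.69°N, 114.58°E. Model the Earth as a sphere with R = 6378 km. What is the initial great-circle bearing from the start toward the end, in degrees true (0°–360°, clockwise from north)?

354.1°

N = sin Δλ·cos φ₂ = -0.0183;  D = cos φ₁ sin φ₂ − sin φ₁ cos φ₂ cos Δλ = +0.1771
initial course = atan2(N, D) = 354.11°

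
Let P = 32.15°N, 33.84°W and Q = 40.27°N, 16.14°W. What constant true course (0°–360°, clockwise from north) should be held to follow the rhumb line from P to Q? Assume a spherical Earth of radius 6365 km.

60.3°

Meridional parts: M(φ₁)=+0.5931, M(φ₂)=+0.7691 → ΔM = +0.1760;  Δλ = +0.3089 rad
tan C = Δλ / ΔM = +1.7557 → C = 60.34°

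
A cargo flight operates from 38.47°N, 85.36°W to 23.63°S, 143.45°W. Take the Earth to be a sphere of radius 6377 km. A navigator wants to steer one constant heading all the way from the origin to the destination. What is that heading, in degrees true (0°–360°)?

Meridional parts: M(φ₁)=+0.7284, M(φ₂)=-0.4246 → ΔM = -1.1531;  Δλ = -1.0139 rad
tan C = Δλ / ΔM = +0.8793 → C = 221.32°

221.3°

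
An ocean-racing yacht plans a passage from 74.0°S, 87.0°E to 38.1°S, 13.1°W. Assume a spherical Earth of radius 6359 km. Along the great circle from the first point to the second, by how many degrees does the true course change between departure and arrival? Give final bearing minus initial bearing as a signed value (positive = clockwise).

Initial bearing θ₁ = atan2(sin Δλ cos φ₂, cos φ₁ sin φ₂ − sin φ₁ cos φ₂ cos Δλ) = 248.66°
Final bearing θ₂ = (initial bearing from the destination back to the start) + 180° = 340.96°
Δθ = θ₂ − θ₁ = +92.3°

+92.3°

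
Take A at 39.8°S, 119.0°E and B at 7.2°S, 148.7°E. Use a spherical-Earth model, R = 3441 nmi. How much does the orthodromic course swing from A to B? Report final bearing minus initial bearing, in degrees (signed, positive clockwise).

-12.6°

At departure: θ₁ = atan2(sin Δλ cos φ₂, cos φ₁ sin φ₂ − sin φ₁ cos φ₂ cos Δλ) = 47.19°
At arrival: θ₂ = atan2(sin Δλ cos φ₁, −cos φ₂ sin φ₁ + sin φ₂ cos φ₁ cos Δλ) = 34.62°
Δθ = θ₂ − θ₁ = -12.6°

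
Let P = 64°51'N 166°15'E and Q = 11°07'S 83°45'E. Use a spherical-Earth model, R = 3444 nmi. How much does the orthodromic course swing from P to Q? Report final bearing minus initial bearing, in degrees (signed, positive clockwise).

-53.4°

Initial bearing θ₁ = atan2(sin Δλ cos φ₂, cos φ₁ sin φ₂ − sin φ₁ cos φ₂ cos Δλ) = 258.50°
Final bearing θ₂ = (initial bearing from the destination back to the start) + 180° = 205.11°
Δθ = θ₂ − θ₁ = -53.4°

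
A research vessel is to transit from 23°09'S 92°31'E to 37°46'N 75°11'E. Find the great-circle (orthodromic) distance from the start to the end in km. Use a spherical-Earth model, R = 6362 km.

7002 km

Haversine: a = sin²(Δφ/2)+cos φ₁ cos φ₂ sin²(Δλ/2) = 0.27346;  σ = 2·atan2(√a,√(1−a))
σ = 63.059° → d = Rσ = 6362·1.10059 = 7002 km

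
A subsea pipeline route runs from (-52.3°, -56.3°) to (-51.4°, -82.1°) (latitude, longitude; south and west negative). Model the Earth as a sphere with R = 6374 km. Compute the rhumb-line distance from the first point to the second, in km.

1776 km

Rhumb course C = atan2(Δλ, Δψ) with Δψ = ln[tan(π/4+φ₂/2)/tan(π/4+φ₁/2)] = +0.0254, Δλ = -0.4503 → C = 273.23°
d = R·|Δφ| / |cos C| = 6374·0.01571 / 0.05638 = 1776 km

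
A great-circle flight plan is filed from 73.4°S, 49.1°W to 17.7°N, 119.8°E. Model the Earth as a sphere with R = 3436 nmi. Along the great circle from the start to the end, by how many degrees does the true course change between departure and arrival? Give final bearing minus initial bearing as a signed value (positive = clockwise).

-163.4°

Initial bearing θ₁ = atan2(sin Δλ cos φ₂, cos φ₁ sin φ₂ − sin φ₁ cos φ₂ cos Δλ) = 167.23°
Final bearing θ₂ = (initial bearing from the destination back to the start) + 180° = 3.80°
Δθ = θ₂ − θ₁ = -163.4°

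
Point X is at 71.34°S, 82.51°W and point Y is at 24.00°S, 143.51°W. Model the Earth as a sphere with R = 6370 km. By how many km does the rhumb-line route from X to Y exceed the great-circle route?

Great circle: cos σ = sin φ₁ sin φ₂ + cos φ₁ cos φ₂ cos Δλ,  σ = 1.0157 rad → d_gc = 6469.7 km
Rhumb line: Δψ = +1.3744, q = Δφ/Δψ = 0.6012, d_rh = R√(Δφ²+q²Δλ²) = 6657.5 km
Excess = 6657.5 − 6469.7 = 187.8 ≈ 188 km

188 km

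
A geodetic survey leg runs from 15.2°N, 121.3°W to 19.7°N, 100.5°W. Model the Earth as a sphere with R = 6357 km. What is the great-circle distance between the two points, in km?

2256 km

Haversine: a = sin²(Δφ/2)+cos φ₁ cos φ₂ sin²(Δλ/2) = 0.03115;  σ = 2·atan2(√a,√(1−a))
σ = 20.330° → d = Rσ = 6357·0.35483 = 2256 km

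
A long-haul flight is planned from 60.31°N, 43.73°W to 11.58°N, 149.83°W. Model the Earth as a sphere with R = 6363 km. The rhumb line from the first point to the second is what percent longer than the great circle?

7.0%

Great circle: σ = 1.5310 rad → d_gc = Rσ = 9741.5 km
Rhumb: Δφ = -0.8505, Δλ = -1.8518, Δψ = -1.1243, q = Δφ/Δψ = 0.7564 → d_rh = R√(Δφ²+q²Δλ²) = 10427.5 km
Excess = (10427.5 − 9741.5) / 9741.5 = 686.0 / 9741.5 = 7.04% ≈ 7.0%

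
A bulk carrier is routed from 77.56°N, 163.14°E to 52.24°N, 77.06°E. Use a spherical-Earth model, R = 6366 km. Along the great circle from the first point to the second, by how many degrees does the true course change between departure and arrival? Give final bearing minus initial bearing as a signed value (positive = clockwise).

-81.8°

Initial bearing θ₁ = atan2(sin Δλ cos φ₂, cos φ₁ sin φ₂ − sin φ₁ cos φ₂ cos Δλ) = 281.96°
Final bearing θ₂ = (initial bearing from the destination back to the start) + 180° = 200.13°
Δθ = θ₂ − θ₁ = -81.8°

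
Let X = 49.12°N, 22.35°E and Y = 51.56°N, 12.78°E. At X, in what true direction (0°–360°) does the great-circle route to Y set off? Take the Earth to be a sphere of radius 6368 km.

θ = atan2( sin Δλ·cos φ₂ ,  cos φ₁ sin φ₂ − sin φ₁ cos φ₂ cos Δλ )
  = atan2(-0.1034, +0.0491) = 295.42°

295.4°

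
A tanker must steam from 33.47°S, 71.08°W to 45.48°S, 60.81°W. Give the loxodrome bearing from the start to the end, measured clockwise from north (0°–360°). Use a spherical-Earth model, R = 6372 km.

Δψ = ln[tan(π/4+φ₂/2)/tan(π/4+φ₁/2)] = -0.2727
Δλ = +0.1792 rad (taken the short way round)
course = atan2(Δλ, Δψ) = 146.69°

146.7°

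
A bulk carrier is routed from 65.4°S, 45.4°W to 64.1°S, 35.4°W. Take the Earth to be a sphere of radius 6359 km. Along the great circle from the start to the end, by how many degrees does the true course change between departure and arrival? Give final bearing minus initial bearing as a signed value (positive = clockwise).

At departure: θ₁ = atan2(sin Δλ cos φ₂, cos φ₁ sin φ₂ − sin φ₁ cos φ₂ cos Δλ) = 77.62°
At arrival: θ₂ = atan2(sin Δλ cos φ₁, −cos φ₂ sin φ₁ + sin φ₂ cos φ₁ cos Δλ) = 68.57°
Δθ = θ₂ − θ₁ = -9.0°

-9.0°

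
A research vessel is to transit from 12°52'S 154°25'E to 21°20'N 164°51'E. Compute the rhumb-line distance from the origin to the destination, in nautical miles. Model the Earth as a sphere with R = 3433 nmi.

2139 nmi

Rhumb course C = atan2(Δλ, Δψ) with Δψ = ln[tan(π/4+φ₂/2)/tan(π/4+φ₁/2)] = +0.6077, Δλ = +0.1821 → C = 16.68°
d = R·|Δφ| / |cos C| = 3433·0.59690 / 0.95792 = 2139 nmi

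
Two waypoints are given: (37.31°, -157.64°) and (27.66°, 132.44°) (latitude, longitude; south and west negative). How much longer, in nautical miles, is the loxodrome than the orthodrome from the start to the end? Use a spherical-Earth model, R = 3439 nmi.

Great circle: cos σ = sin φ₁ sin φ₂ + cos φ₁ cos φ₂ cos Δλ,  σ = 1.0201 rad → d_gc = 3508.3 nmi
Rhumb line: Δψ = -0.2001, q = Δφ/Δψ = 0.8417, d_rh = R√(Δφ²+q²Δλ²) = 3579.7 nmi
Excess = 3579.7 − 3508.3 = 71.4 ≈ 71 nmi

71 nmi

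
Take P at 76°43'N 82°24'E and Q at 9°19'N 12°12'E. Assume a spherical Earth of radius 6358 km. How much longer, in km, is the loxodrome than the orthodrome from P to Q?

304 km

Great circle: cos σ = sin φ₁ sin φ₂ + cos φ₁ cos φ₂ cos Δλ,  σ = 1.3342 rad → d_gc = 8483.0 km
Rhumb line: Δψ = -1.9870, q = Δφ/Δψ = 0.5920, d_rh = R√(Δφ²+q²Δλ²) = 8786.8 km
Excess = 8786.8 − 8483.0 = 303.8 ≈ 304 km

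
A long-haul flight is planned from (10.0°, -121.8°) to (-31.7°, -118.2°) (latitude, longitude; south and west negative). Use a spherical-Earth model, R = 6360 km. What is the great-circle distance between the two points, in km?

4645 km

Haversine: a = sin²(Δφ/2)+cos φ₁ cos φ₂ sin²(Δλ/2) = 0.12751;  σ = 2·atan2(√a,√(1−a))
σ = 41.842° → d = Rσ = 6360·0.73028 = 4645 km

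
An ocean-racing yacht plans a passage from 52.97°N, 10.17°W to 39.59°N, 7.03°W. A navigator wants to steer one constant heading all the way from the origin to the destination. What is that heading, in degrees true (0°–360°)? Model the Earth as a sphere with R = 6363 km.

170.9°

Meridional parts: M(φ₁)=+1.0940, M(φ₂)=+0.7536 → ΔM = -0.3404;  Δλ = +0.0548 rad
tan C = Δλ / ΔM = -0.1610 → C = 170.85°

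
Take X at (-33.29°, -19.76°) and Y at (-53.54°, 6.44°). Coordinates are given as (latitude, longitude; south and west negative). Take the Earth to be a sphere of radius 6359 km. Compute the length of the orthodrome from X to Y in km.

Haversine: a = sin²(Δφ/2)+cos φ₁ cos φ₂ sin²(Δλ/2) = 0.05642;  σ = 2·atan2(√a,√(1−a))
σ = 27.482° → d = Rσ = 6359·0.47965 = 3050 km

3050 km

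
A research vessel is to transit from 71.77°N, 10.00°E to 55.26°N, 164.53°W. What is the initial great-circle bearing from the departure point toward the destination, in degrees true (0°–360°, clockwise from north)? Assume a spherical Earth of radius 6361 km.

θ = atan2( sin Δλ·cos φ₂ ,  cos φ₁ sin φ₂ − sin φ₁ cos φ₂ cos Δλ )
  = atan2(-0.0543, +0.7959) = 356.10°

356.1°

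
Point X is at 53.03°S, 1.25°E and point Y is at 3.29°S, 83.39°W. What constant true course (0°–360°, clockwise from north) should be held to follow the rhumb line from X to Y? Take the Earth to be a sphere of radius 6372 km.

305.1°

Δψ = ln[tan(π/4+φ₂/2)/tan(π/4+φ₁/2)] = +1.0383
Δλ = -1.4772 rad (taken the short way round)
course = atan2(Δλ, Δψ) = 305.10°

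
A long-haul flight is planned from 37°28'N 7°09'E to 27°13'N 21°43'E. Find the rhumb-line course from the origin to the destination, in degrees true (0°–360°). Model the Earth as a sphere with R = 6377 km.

Meridional parts: M(φ₁)=+0.7062, M(φ₂)=+0.4940 → ΔM = -0.2123;  Δλ = +0.2542 rad
tan C = Δλ / ΔM = -1.1978 → C = 129.86°

129.9°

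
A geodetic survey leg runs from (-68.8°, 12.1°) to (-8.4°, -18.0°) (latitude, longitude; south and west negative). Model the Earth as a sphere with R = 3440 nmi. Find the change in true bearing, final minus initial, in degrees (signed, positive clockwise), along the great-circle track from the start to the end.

+22.0°

At departure: θ₁ = atan2(sin Δλ cos φ₂, cos φ₁ sin φ₂ − sin φ₁ cos φ₂ cos Δλ) = 326.34°
At arrival: θ₂ = atan2(sin Δλ cos φ₁, −cos φ₂ sin φ₁ + sin φ₂ cos φ₁ cos Δλ) = 348.31°
Δθ = θ₂ − θ₁ = +22.0°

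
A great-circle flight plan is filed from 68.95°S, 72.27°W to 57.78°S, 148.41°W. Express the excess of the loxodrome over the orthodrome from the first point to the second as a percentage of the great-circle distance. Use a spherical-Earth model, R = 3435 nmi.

6.3%

Great circle: σ = 0.5819 rad → d_gc = Rσ = 1998.8 nmi
Rhumb: Δφ = +0.1950, Δλ = -1.3289, Δψ = +0.4412, q = Δφ/Δψ = 0.4419 → d_rh = R√(Δφ²+q²Δλ²) = 2125.3 nmi
Excess = (2125.3 − 1998.8) / 1998.8 = 126.5 / 1998.8 = 6.33% ≈ 6.3%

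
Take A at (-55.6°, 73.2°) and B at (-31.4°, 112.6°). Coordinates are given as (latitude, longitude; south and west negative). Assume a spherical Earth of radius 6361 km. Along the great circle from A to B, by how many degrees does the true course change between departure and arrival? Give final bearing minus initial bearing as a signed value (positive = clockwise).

Initial bearing θ₁ = atan2(sin Δλ cos φ₂, cos φ₁ sin φ₂ − sin φ₁ cos φ₂ cos Δλ) = 65.24°
Final bearing θ₂ = (initial bearing from the destination back to the start) + 180° = 36.95°
Δθ = θ₂ − θ₁ = -28.3°

-28.3°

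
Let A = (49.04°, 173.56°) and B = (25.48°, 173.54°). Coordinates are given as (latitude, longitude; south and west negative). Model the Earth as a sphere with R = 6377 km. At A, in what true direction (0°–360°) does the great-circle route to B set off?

θ = atan2( sin Δλ·cos φ₂ ,  cos φ₁ sin φ₂ − sin φ₁ cos φ₂ cos Δλ )
  = atan2(-0.0003, -0.3997) = 180.05°

180.0°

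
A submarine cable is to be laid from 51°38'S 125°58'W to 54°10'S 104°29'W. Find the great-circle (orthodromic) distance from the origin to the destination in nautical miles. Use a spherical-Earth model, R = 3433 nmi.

Haversine: a = sin²(Δφ/2)+cos φ₁ cos φ₂ sin²(Δλ/2) = 0.01311;  σ = 2·atan2(√a,√(1−a))
σ = 13.150° → d = Rσ = 3433·0.22951 = 788 nmi

788 nmi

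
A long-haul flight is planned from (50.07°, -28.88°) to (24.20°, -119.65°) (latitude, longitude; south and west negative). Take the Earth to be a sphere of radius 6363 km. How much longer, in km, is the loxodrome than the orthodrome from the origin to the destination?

381 km

Great circle: cos σ = sin φ₁ sin φ₂ + cos φ₁ cos φ₂ cos Δλ,  σ = 1.2593 rad → d_gc = 8013.0 km
Rhumb line: Δψ = -0.5771, q = Δφ/Δψ = 0.7824, d_rh = R√(Δφ²+q²Δλ²) = 8394.3 km
Excess = 8394.3 − 8013.0 = 381.3 ≈ 381 km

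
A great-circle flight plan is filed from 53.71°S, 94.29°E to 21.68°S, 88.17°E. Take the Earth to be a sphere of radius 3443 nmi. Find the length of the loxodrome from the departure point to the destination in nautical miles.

1945 nmi

Rhumb course C = atan2(Δλ, Δψ) with Δψ = ln[tan(π/4+φ₂/2)/tan(π/4+φ₁/2)] = +0.7278, Δλ = -0.1068 → C = 351.65°
d = R·|Δφ| / |cos C| = 3443·0.55903 / 0.98940 = 1945 nmi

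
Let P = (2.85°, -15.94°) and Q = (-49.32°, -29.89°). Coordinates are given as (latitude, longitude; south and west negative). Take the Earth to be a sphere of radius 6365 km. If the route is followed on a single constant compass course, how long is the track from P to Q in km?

5952 km

Rhumb course C = atan2(Δλ, Δψ) with Δψ = ln[tan(π/4+φ₂/2)/tan(π/4+φ₁/2)] = -1.0421, Δλ = -0.2435 → C = 193.15°
d = R·|Δφ| / |cos C| = 6365·0.91054 / 0.97378 = 5952 km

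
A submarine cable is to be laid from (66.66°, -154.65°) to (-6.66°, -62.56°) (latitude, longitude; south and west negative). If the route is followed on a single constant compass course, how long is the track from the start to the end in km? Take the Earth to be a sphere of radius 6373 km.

11243 km

Δψ = ln[tan(π/4+φ₂/2)/tan(π/4+φ₁/2)] = -1.6937;  Δφ = -1.2797 rad,  Δλ = +1.6073 rad
q = Δφ/Δψ = 0.7555
d = R·√(Δφ² + q²Δλ²) = 6373·1.76414 = 11243 km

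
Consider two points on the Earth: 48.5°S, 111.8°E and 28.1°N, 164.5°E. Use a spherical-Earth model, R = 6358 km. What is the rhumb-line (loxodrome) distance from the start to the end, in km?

10004 km

Δψ = ln[tan(π/4+φ₂/2)/tan(π/4+φ₁/2)] = +1.4819;  Δφ = +1.3369 rad,  Δλ = +0.9198 rad
q = Δφ/Δψ = 0.9021
d = R·√(Δφ² + q²Δλ²) = 6358·1.57350 = 10004 km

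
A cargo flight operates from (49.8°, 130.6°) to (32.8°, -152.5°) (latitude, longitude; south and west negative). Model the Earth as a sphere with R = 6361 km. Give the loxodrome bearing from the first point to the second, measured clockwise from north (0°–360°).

Δψ = ln[tan(π/4+φ₂/2)/tan(π/4+φ₁/2)] = -0.3987
Δλ = +1.3422 rad (taken the short way round)
course = atan2(Δλ, Δψ) = 106.54°

106.5°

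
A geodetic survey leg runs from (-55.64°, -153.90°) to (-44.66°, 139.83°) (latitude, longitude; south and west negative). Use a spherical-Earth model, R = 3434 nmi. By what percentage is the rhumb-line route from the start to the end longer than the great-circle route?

3.6%

Great circle: σ = 0.7350 rad → d_gc = Rσ = 2524.1 nmi
Rhumb: Δφ = +0.1916, Δλ = -1.1566, Δψ = +0.3009, q = Δφ/Δψ = 0.6370 → d_rh = R√(Δφ²+q²Δλ²) = 2614.1 nmi
Excess = (2614.1 − 2524.1) / 2524.1 = 90.0 / 2524.1 = 3.57% ≈ 3.6%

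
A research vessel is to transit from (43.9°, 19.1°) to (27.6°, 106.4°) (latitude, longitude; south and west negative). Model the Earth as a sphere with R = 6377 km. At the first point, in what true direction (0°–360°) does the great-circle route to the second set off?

N = sin Δλ·cos φ₂ = +0.8852;  D = cos φ₁ sin φ₂ − sin φ₁ cos φ₂ cos Δλ = +0.3049
initial course = atan2(N, D) = 71.00°

71.0°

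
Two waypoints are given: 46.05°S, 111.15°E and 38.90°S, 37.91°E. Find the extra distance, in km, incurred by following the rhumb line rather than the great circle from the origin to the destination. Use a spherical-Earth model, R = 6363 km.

203 km

Great circle: cos σ = sin φ₁ sin φ₂ + cos φ₁ cos φ₂ cos Δλ,  σ = 0.9174 rad → d_gc = 5837.70 km
Rhumb line: Δψ = +0.1695, q = Δφ/Δψ = 0.7363, d_rh = R√(Δφ²+q²Δλ²) = 6041.16 km
Excess = 6041.16 − 5837.70 = 203.46 ≈ 203 km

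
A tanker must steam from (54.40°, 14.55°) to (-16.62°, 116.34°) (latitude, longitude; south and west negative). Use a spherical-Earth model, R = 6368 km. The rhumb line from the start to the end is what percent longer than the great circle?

2.7%

Great circle: σ = 1.9247 rad → d_gc = Rσ = 12256.3 km
Rhumb: Δφ = -1.2395, Δλ = +1.7766, Δψ = -1.4303, q = Δφ/Δψ = 0.8666 → d_rh = R√(Δφ²+q²Δλ²) = 12586.6 km
Excess = (12586.6 − 12256.3) / 12256.3 = 330.3 / 12256.3 = 2.69% ≈ 2.7%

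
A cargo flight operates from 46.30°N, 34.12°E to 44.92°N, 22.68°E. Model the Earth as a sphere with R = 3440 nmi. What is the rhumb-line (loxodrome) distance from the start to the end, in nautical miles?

488 nmi

Rhumb course C = atan2(Δλ, Δψ) with Δψ = ln[tan(π/4+φ₂/2)/tan(π/4+φ₁/2)] = -0.0344, Δλ = -0.1997 → C = 260.22°
d = R·|Δφ| / |cos C| = 3440·0.02409 / 0.16995 = 488 nmi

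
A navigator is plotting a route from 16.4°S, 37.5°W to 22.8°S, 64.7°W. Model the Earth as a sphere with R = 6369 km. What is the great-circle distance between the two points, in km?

Haversine: a = sin²(Δφ/2)+cos φ₁ cos φ₂ sin²(Δλ/2) = 0.05201;  σ = 2·atan2(√a,√(1−a))
σ = 26.366° → d = Rσ = 6369·0.46018 = 2931 km

2931 km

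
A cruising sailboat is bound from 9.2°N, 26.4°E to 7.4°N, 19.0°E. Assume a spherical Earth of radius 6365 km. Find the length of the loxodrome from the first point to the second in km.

838 km

Δψ = ln[tan(π/4+φ₂/2)/tan(π/4+φ₁/2)] = -0.0317;  Δφ = -0.0314 rad,  Δλ = -0.1292 rad
q = Δφ/Δψ = 0.9895
d = R·√(Δφ² + q²Δλ²) = 6365·0.13160 = 838 km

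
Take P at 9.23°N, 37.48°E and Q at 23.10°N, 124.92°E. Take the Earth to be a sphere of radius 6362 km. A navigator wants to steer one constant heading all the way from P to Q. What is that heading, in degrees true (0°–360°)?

Δψ = ln[tan(π/4+φ₂/2)/tan(π/4+φ₁/2)] = +0.2528
Δλ = +1.5261 rad (taken the short way round)
course = atan2(Δλ, Δψ) = 80.60°

80.6°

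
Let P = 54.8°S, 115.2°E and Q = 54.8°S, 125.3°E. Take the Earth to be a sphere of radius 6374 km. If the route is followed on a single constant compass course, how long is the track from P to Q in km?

Δψ = ln[tan(π/4+φ₂/2)/tan(π/4+φ₁/2)] = +0.0000;  Δφ = +0.0000 rad,  Δλ = +0.1763 rad
Δψ ≈ 0 so q = cos φ₁ = 0.5764
d = R·√(Δφ² + q²Δλ²) = 6374·0.10161 = 648 km

648 km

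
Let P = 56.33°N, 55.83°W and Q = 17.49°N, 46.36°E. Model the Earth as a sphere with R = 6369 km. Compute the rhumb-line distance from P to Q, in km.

9711 km

Δψ = ln[tan(π/4+φ₂/2)/tan(π/4+φ₁/2)] = -0.8853;  Δφ = -0.6779 rad,  Δλ = +1.7836 rad
q = Δφ/Δψ = 0.7657
d = R·√(Δφ² + q²Δλ²) = 6369·1.52470 = 9711 km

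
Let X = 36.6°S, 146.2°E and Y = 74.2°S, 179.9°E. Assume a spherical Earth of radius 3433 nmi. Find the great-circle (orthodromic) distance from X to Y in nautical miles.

cos σ = sin φ₁ sin φ₂ + cos φ₁ cos φ₂ cos Δλ
      = sin(-36.60°)sin(-74.20°) + cos(-36.60°)cos(-74.20°)cos(33.70°) = 0.7556
σ = 40.926° → d = Rσ = 3433·0.71429 = 2452 nmi

2452 nmi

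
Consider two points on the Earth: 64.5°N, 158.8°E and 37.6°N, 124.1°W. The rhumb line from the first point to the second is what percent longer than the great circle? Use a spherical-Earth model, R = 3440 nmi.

Great circle: σ = 0.8933 rad → d_gc = Rσ = 3072.9 nmi
Rhumb: Δφ = -0.4695, Δλ = +1.3456, Δψ = -0.7768, q = Δφ/Δψ = 0.6044 → d_rh = R√(Δφ²+q²Δλ²) = 3230.3 nmi
Excess = (3230.3 − 3072.9) / 3072.9 = 157.4 / 3072.9 = 5.12% ≈ 5.1%

5.1%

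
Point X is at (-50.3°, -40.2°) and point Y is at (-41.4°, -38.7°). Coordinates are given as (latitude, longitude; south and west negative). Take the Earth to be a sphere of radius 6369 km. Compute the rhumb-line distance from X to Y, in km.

996 km

Δψ = ln[tan(π/4+φ₂/2)/tan(π/4+φ₁/2)] = +0.2237;  Δφ = +0.1553 rad,  Δλ = +0.0262 rad
q = Δφ/Δψ = 0.6943
d = R·√(Δφ² + q²Δλ²) = 6369·0.15639 = 996 km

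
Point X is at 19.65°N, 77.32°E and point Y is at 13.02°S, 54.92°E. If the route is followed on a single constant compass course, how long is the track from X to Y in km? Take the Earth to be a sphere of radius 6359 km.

4375 km

Δψ = ln[tan(π/4+φ₂/2)/tan(π/4+φ₁/2)] = -0.5791;  Δφ = -0.5702 rad,  Δλ = -0.3910 rad
q = Δφ/Δψ = 0.9846
d = R·√(Δφ² + q²Δλ²) = 6359·0.68797 = 4375 km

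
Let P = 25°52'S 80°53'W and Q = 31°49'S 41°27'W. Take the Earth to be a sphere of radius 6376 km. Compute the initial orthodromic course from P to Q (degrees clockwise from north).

109.2°

θ = atan2( sin Δλ·cos φ₂ ,  cos φ₁ sin φ₂ − sin φ₁ cos φ₂ cos Δλ )
  = atan2(+0.5397, -0.1881) = 109.21°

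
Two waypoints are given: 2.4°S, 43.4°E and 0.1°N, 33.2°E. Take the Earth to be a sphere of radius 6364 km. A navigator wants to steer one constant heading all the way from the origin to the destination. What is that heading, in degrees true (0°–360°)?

283.8°

Δψ = ln[tan(π/4+φ₂/2)/tan(π/4+φ₁/2)] = +0.0436
Δλ = -0.1780 rad (taken the short way round)
course = atan2(Δλ, Δψ) = 283.78°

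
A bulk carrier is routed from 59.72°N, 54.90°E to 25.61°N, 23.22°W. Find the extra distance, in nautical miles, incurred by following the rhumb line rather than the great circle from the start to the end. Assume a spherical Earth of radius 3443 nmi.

Great circle: cos σ = sin φ₁ sin φ₂ + cos φ₁ cos φ₂ cos Δλ,  σ = 1.0850 rad → d_gc = 3735.8 nmi
Rhumb line: Δψ = -0.8446, q = Δφ/Δψ = 0.7049, d_rh = R√(Δφ²+q²Δλ²) = 3892.4 nmi
Excess = 3892.4 − 3735.8 = 156.6 ≈ 157 nmi

157 nmi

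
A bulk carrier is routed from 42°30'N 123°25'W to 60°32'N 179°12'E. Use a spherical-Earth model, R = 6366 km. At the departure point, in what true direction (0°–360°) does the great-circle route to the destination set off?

318.2°

N = sin Δλ·cos φ₂ = -0.4143;  D = cos φ₁ sin φ₂ − sin φ₁ cos φ₂ cos Δλ = +0.4628
initial course = atan2(N, D) = 318.16°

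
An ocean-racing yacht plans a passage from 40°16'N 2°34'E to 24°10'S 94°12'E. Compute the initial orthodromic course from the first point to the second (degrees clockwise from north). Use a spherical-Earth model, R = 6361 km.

108.0°

N = sin Δλ·cos φ₂ = +0.9120;  D = cos φ₁ sin φ₂ − sin φ₁ cos φ₂ cos Δλ = -0.2956
initial course = atan2(N, D) = 107.96°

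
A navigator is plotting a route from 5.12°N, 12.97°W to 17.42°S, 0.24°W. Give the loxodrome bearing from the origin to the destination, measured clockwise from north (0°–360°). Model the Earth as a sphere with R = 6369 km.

150.8°

Δψ = ln[tan(π/4+φ₂/2)/tan(π/4+φ₁/2)] = -0.3983
Δλ = +0.2222 rad (taken the short way round)
course = atan2(Δλ, Δψ) = 150.85°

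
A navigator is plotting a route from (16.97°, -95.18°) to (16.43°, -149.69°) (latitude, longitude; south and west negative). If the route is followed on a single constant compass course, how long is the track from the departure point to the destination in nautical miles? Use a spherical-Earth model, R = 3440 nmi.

Δψ = ln[tan(π/4+φ₂/2)/tan(π/4+φ₁/2)] = -0.0098;  Δφ = -0.0094 rad,  Δλ = -0.9514 rad
q = Δφ/Δψ = 0.9578
d = R·√(Δφ² + q²Δλ²) = 3440·0.91130 = 3135 nmi

3135 nmi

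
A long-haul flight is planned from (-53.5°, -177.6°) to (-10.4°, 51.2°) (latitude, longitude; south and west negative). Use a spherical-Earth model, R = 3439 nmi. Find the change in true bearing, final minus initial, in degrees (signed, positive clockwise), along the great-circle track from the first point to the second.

+102.9°

Initial bearing θ₁ = atan2(sin Δλ cos φ₂, cos φ₁ sin φ₂ − sin φ₁ cos φ₂ cos Δλ) = 229.67°
Final bearing θ₂ = (initial bearing from the destination back to the start) + 180° = 332.54°
Δθ = θ₂ − θ₁ = +102.9°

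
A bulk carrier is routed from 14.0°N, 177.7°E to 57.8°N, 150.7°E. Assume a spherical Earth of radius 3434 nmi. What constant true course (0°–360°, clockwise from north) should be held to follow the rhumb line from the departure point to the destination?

Meridional parts: M(φ₁)=+0.2468, M(φ₂)=+1.2426 → ΔM = +0.9958;  Δλ = -0.4712 rad
tan C = Δλ / ΔM = -0.4732 → C = 334.67°

334.7°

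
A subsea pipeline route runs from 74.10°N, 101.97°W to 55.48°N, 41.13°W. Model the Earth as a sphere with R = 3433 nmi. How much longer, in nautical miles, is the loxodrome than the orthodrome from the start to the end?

71 nmi

Great circle: cos σ = sin φ₁ sin φ₂ + cos φ₁ cos φ₂ cos Δλ,  σ = 0.5195 rad → d_gc = 1783.6 nmi
Rhumb line: Δψ = -0.7997, q = Δφ/Δψ = 0.4064, d_rh = R√(Δφ²+q²Δλ²) = 1854.5 nmi
Excess = 1854.5 − 1783.6 = 70.9 ≈ 71 nmi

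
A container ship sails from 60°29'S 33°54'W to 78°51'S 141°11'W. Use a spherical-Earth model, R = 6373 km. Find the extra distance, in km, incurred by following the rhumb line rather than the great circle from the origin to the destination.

Great circle: cos σ = sin φ₁ sin φ₂ + cos φ₁ cos φ₂ cos Δλ,  σ = 0.5997 rad → d_gc = 3822.2 km
Rhumb line: Δψ = -0.9928, q = Δφ/Δψ = 0.3229, d_rh = R√(Δφ²+q²Δλ²) = 4361.0 km
Excess = 4361.0 − 3822.2 = 538.8 ≈ 539 km

539 km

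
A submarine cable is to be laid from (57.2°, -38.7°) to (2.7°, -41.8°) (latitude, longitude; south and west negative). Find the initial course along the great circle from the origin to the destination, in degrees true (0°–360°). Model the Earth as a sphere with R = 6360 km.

N = sin Δλ·cos φ₂ = -0.0540;  D = cos φ₁ sin φ₂ − sin φ₁ cos φ₂ cos Δλ = -0.8129
initial course = atan2(N, D) = 183.80°

183.8°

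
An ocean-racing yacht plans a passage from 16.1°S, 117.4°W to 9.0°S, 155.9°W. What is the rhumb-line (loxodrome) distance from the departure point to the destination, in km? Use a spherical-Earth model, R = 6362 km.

4244 km

Rhumb course C = atan2(Δλ, Δψ) with Δψ = ln[tan(π/4+φ₂/2)/tan(π/4+φ₁/2)] = +0.1270, Δλ = -0.6720 → C = 280.71°
d = R·|Δφ| / |cos C| = 6362·0.12392 / 0.18577 = 4244 km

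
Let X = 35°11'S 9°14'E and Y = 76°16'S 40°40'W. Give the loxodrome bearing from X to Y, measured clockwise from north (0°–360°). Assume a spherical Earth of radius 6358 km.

210.8°

Δψ = ln[tan(π/4+φ₂/2)/tan(π/4+φ₁/2)] = -1.4600
Δλ = -0.8709 rad (taken the short way round)
course = atan2(Δλ, Δψ) = 210.82°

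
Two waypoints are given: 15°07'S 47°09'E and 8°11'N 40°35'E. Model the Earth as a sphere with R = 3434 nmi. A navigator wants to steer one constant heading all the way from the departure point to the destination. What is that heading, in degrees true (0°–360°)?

344.4°

Meridional parts: M(φ₁)=-0.2670, M(φ₂)=+0.1433 → ΔM = +0.4103;  Δλ = -0.1146 rad
tan C = Δλ / ΔM = -0.2794 → C = 344.39°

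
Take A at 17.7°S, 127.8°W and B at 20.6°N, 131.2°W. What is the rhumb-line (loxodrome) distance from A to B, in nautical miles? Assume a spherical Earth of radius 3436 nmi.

2306 nmi

Δψ = ln[tan(π/4+φ₂/2)/tan(π/4+φ₁/2)] = +0.6815;  Δφ = +0.6685 rad,  Δλ = -0.0593 rad
q = Δφ/Δψ = 0.9809
d = R·√(Δφ² + q²Δλ²) = 3436·0.67099 = 2306 nmi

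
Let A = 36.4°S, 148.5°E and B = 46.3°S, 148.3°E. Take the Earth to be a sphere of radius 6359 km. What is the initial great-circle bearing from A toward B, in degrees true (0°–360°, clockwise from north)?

180.8°

θ = atan2( sin Δλ·cos φ₂ ,  cos φ₁ sin φ₂ − sin φ₁ cos φ₂ cos Δλ )
  = atan2(-0.0024, -0.1719) = 180.80°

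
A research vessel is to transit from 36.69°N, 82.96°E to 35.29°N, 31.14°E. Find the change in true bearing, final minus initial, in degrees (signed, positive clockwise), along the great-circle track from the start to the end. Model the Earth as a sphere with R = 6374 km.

Initial bearing θ₁ = atan2(sin Δλ cos φ₂, cos φ₁ sin φ₂ − sin φ₁ cos φ₂ cos Δλ) = 284.15°
Final bearing θ₂ = (initial bearing from the destination back to the start) + 180° = 252.29°
Δθ = θ₂ − θ₁ = -31.9°

-31.9°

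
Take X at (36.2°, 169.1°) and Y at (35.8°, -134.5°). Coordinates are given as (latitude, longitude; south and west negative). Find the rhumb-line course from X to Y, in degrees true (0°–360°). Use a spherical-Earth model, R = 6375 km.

Δψ = ln[tan(π/4+φ₂/2)/tan(π/4+φ₁/2)] = -0.0086
Δλ = +0.9844 rad (taken the short way round)
course = atan2(Δλ, Δψ) = 90.50°

90.5°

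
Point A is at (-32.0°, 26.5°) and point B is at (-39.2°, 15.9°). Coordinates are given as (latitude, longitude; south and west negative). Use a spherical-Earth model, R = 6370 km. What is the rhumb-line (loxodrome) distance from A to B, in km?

Δψ = ln[tan(π/4+φ₂/2)/tan(π/4+φ₁/2)] = -0.1548;  Δφ = -0.1257 rad,  Δλ = -0.1850 rad
q = Δφ/Δψ = 0.8120
d = R·√(Δφ² + q²Δλ²) = 6370·0.19586 = 1248 km

1248 km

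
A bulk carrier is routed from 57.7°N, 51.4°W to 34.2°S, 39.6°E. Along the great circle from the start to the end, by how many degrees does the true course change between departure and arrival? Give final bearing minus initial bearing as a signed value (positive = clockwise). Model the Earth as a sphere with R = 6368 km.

At departure: θ₁ = atan2(sin Δλ cos φ₂, cos φ₁ sin φ₂ − sin φ₁ cos φ₂ cos Δλ) = 109.21°
At arrival: θ₂ = atan2(sin Δλ cos φ₁, −cos φ₂ sin φ₁ + sin φ₂ cos φ₁ cos Δλ) = 142.40°
Δθ = θ₂ − θ₁ = +33.2°

+33.2°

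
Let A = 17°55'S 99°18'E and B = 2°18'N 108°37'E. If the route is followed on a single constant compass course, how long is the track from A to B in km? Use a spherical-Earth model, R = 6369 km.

Rhumb course C = atan2(Δλ, Δψ) with Δψ = ln[tan(π/4+φ₂/2)/tan(π/4+φ₁/2)] = +0.3581, Δλ = +0.1626 → C = 24.42°
d = R·|Δφ| / |cos C| = 6369·0.35285 / 0.91052 = 2468 km

2468 km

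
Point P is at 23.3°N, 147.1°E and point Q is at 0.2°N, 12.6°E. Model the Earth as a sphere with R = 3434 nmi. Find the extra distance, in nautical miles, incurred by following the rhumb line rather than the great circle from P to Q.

166 nmi

Great circle: cos σ = sin φ₁ sin φ₂ + cos φ₁ cos φ₂ cos Δλ,  σ = 2.2684 rad → d_gc = 7789.6 nmi
Rhumb line: Δψ = -0.4149, q = Δφ/Δψ = 0.9718, d_rh = R√(Δφ²+q²Δλ²) = 7955.4 nmi
Excess = 7955.4 − 7789.6 = 165.8 ≈ 166 nmi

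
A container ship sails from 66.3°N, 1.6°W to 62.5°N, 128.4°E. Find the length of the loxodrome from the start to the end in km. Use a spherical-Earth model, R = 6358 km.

6236 km

Δψ = ln[tan(π/4+φ₂/2)/tan(π/4+φ₁/2)] = -0.1538;  Δφ = -0.0663 rad,  Δλ = +2.2689 rad
q = Δφ/Δψ = 0.4313
d = R·√(Δφ² + q²Δλ²) = 6358·0.98087 = 6236 km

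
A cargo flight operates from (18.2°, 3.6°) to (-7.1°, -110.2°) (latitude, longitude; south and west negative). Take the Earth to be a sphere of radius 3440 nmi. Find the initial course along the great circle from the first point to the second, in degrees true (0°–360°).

270.5°

N = sin Δλ·cos φ₂ = -0.9079;  D = cos φ₁ sin φ₂ − sin φ₁ cos φ₂ cos Δλ = +0.0077
initial course = atan2(N, D) = 270.48°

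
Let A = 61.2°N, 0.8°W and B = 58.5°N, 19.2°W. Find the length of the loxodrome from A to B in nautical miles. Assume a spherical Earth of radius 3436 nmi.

Rhumb course C = atan2(Δλ, Δψ) with Δψ = ln[tan(π/4+φ₂/2)/tan(π/4+φ₁/2)] = -0.0939, Δλ = -0.3211 → C = 253.70°
d = R·|Δφ| / |cos C| = 3436·0.04712 / 0.28060 = 577 nmi

577 nmi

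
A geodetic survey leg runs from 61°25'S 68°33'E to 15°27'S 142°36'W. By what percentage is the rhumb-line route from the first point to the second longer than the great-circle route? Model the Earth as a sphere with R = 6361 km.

Great circle: σ = 1.7322 rad → d_gc = Rσ = 11018.7 km
Rhumb: Δφ = +0.8023, Δλ = +2.5979, Δψ = +1.0945, q = Δφ/Δψ = 0.7330 → d_rh = R√(Δφ²+q²Δλ²) = 13144.0 km
Excess = (13144.0 − 11018.7) / 11018.7 = 2125.3 / 11018.7 = 19.29% ≈ 19.3%

19.3%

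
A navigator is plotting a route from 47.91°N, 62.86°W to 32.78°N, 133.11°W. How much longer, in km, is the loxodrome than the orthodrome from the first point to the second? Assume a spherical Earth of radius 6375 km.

176 km

Great circle: cos σ = sin φ₁ sin φ₂ + cos φ₁ cos φ₂ cos Δλ,  σ = 0.9370 rad → d_gc = 5973.3 km
Rhumb line: Δψ = -0.3490, q = Δφ/Δψ = 0.7567, d_rh = R√(Δφ²+q²Δλ²) = 6149.7 km
Excess = 6149.7 − 5973.3 = 176.4 ≈ 176 km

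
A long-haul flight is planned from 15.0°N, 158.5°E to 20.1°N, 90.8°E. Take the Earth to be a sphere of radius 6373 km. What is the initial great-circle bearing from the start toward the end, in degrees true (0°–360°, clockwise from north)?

285.4°

θ = atan2( sin Δλ·cos φ₂ ,  cos φ₁ sin φ₂ − sin φ₁ cos φ₂ cos Δλ )
  = atan2(-0.8689, +0.2397) = 285.42°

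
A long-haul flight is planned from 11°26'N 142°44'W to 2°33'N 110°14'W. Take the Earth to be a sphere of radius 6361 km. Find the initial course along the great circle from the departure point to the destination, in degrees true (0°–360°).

102.9°

θ = atan2( sin Δλ·cos φ₂ ,  cos φ₁ sin φ₂ − sin φ₁ cos φ₂ cos Δλ )
  = atan2(+0.5368, -0.1234) = 102.95°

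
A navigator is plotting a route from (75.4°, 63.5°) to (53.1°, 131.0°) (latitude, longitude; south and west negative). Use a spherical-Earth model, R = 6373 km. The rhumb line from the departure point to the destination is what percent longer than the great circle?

Great circle: σ = 0.5885 rad → d_gc = Rσ = 3750.4 km
Rhumb: Δφ = -0.3892, Δλ = +1.1781, Δψ = -0.9572, q = Δφ/Δψ = 0.4066 → d_rh = R√(Δφ²+q²Δλ²) = 3933.5 km
Excess = (3933.5 − 3750.4) / 3750.4 = 183.1 / 3750.4 = 4.88% ≈ 4.9%

4.9%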